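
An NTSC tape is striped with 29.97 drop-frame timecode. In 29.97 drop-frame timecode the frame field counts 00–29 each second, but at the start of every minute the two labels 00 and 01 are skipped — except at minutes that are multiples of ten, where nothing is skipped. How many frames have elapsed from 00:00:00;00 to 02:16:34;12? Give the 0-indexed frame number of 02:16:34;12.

245586

Complete 10-minute blocks: 13, each 17982 frames → 233766.
Remaining 6 whole minutes in the current block: 1800 + 5 × 1798 = 10790 frames.
Within the current minute: 34 × 30 + 12 − 2 = 1030 (labels ;00/;01 skipped at this minute). Total = 233766 + 10790 + 1030 = 245586.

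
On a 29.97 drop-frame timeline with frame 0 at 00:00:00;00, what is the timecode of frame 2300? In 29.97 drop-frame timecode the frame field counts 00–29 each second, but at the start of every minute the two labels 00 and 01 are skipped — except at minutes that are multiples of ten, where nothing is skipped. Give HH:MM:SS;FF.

00:01:16;22

Ten DF minutes hold 17982 frames, so frame 2300 lies in block 0 (frames 0–17981) with 2300 frames into that block.
The block's first minute is 1800 frames and the rest 1798 each; 2300 frames reaches minute 1, so 0 × 18 + 1 × 2 = 2 labels have been skipped so far.
Adding those back, label number 2300 + 2 = 2302 at 30 labels/s is 76 s + 22 f = 0 h 1 min 16 s frame 22, i.e. 00:01:16;22.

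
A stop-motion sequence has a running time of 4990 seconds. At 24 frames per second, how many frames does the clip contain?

Frames = 4990 × 24 = 119760.

119760 frames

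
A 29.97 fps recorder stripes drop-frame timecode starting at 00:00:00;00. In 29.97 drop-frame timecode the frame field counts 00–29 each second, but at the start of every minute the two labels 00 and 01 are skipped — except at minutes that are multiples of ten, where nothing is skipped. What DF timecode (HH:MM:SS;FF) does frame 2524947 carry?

Each 10-minute DF block holds 10 × 60 × 30 − 9 × 2 = 17982 frames. 2524947 ÷ 17982 → 140 full blocks, remainder 7467.
Within the partial block the first minute is 1800 frames and each further minute 1798, so 4 further minute boundaries passed. Total skipped labels = 18 × 140 + 2 × 4 = 2528.
Non-drop label index = 2524947 + 2528 = 2527475; at 30 labels/s that is 23:24:09:05, i.e. DF 23:24:09;05.

23:24:09;05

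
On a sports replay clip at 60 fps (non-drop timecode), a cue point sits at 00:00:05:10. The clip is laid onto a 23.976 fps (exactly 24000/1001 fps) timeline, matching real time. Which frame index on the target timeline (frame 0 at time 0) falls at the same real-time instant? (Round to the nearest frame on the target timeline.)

Source frame index: (0×3600 + 0×60 + 5) × 60 + 10 = 310.
Real time: 310 / (60) = 31/6 s.
Target frame: (31/6) × (24000/1001) = 124000/1001 ≈ 123.876 → 124.

frame 124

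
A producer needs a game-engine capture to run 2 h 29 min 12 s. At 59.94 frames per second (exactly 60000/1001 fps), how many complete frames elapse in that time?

536583 frames

2 h 29 min 12 s = 8952 s.
Frames = 8952 × 60000/1001 = 537120000/1001 ≈ 536583.4166.
Complete frames: 536583.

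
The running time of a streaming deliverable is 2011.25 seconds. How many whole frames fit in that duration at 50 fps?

100562 frames

Frames = 2011.25 × 50 = 201125/2 ≈ 100562.5000.
Complete frames: 100562.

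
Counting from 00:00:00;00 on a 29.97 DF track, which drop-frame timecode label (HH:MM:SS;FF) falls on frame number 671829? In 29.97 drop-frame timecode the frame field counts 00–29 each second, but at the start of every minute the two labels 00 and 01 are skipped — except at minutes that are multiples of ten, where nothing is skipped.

06:13:36;21

Ten DF minutes hold 17982 frames, so frame 671829 lies in block 37 (frames 665334–683315) with 6495 frames into that block.
The block's first minute is 1800 frames and the rest 1798 each; 6495 frames reaches minute 3, so 37 × 18 + 3 × 2 = 672 labels have been skipped so far.
Adding those back, label number 671829 + 672 = 672501 at 30 labels/s is 22416 s + 21 f = 6 h 13 min 36 s frame 21, i.e. 06:13:36;21.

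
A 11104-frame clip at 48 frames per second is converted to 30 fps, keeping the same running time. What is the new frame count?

6940 frames

Target frames = source frames × (target rate / source rate) = 11104 × (30)/(48) = 11104 × 5/8 = 6940.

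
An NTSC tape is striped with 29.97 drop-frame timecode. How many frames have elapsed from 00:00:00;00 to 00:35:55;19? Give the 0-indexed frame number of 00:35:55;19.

Complete 10-minute blocks: 3, each 17982 frames → 53946.
Remaining 5 whole minutes in the current block: 1800 + 4 × 1798 = 8992 frames.
Within the current minute: 55 × 30 + 19 − 2 = 1667 (labels ;00/;01 skipped at this minute). Total = 53946 + 8992 + 1667 = 64605.

64605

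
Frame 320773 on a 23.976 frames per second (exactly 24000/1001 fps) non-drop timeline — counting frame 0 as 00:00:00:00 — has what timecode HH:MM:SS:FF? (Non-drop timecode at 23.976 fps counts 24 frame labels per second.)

320773 ÷ 24 = 13365 full seconds, remainder 13 frames.
13365 s = 3 h 42 min 45 s.
Timecode: 03:42:45:13.

03:42:45:13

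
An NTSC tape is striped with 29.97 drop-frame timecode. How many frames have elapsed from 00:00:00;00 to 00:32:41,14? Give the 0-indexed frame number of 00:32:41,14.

As if non-drop at 30 labels/s: (0 × 3600 + 32 × 60 + 41) × 30 + 14 = 58844.
Minute boundaries passed: 32; those not divisible by 10: 32 − 3 = 29; dropped labels = 2 × 29 = 58.
Actual frame index = 58844 − 58 = 58786.

58786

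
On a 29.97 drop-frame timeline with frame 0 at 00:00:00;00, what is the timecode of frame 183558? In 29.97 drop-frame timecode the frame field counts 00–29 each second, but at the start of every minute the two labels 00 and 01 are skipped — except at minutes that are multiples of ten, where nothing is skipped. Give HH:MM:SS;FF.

Ten DF minutes hold 17982 frames, so frame 183558 lies in block 10 (frames 179820–197801) with 3738 frames into that block.
The block's first minute is 1800 frames and the rest 1798 each; 3738 frames reaches minute 2, so 10 × 18 + 2 × 2 = 184 labels have been skipped so far.
Adding those back, label number 183558 + 184 = 183742 at 30 labels/s is 6124 s + 22 f = 1 h 42 min 4 s frame 22, i.e. 01:42:04;22.

01:42:04;22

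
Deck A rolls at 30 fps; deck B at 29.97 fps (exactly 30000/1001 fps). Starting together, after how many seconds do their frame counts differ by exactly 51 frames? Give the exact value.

1701.7 seconds

The gap grows by |30000/1001 − 30| = 30/1001 frames per second.
Time for a 51-frame gap: 51 ÷ (30/1001) = 1701.7 s.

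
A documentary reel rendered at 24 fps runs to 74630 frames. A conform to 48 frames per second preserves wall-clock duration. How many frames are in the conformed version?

149260 frames

Frames at target rate = 74630 × (48) / (24) = 149260.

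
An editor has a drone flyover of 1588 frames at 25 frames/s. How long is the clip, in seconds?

63.52 seconds

Running time = 1588 / (25) = 63.52 s.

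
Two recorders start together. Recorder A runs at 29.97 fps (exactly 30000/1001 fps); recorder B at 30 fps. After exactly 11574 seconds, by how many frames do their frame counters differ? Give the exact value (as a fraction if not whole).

A emits 30000/1001 × 11574 = 347220000/1001 frames; B emits 30 × 11574 = 347220.
Difference = 347220/1001 frames (≈ 346.8731); B is ahead of A.

347220/1001 frames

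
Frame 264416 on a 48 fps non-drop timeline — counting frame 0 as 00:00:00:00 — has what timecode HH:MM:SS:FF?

264416 ÷ 48 = 5508 full seconds, remainder 32 frames.
5508 s = 1 h 31 min 48 s.
Timecode: 01:31:48:32.

01:31:48:32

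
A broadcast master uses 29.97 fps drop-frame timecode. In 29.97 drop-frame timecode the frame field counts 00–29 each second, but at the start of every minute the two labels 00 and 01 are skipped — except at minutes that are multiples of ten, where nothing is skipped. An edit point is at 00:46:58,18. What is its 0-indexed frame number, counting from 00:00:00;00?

84474

Complete 10-minute blocks: 4, each 17982 frames → 71928.
Remaining 6 whole minutes in the current block: 1800 + 5 × 1798 = 10790 frames.
Within the current minute: 58 × 30 + 18 − 2 = 1756 (labels ;00/;01 skipped at this minute). Total = 71928 + 10790 + 1756 = 84474.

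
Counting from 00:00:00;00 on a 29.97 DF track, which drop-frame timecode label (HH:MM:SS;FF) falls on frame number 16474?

00:09:09;22

Ten DF minutes hold 17982 frames, so frame 16474 lies in block 0 (frames 0–17981) with 16474 frames into that block.
The block's first minute is 1800 frames and the rest 1798 each; 16474 frames reaches minute 9, so 0 × 18 + 9 × 2 = 18 labels have been skipped so far.
Adding those back, label number 16474 + 18 = 16492 at 30 labels/s is 549 s + 22 f = 0 h 9 min 9 s frame 22, i.e. 00:09:09;22.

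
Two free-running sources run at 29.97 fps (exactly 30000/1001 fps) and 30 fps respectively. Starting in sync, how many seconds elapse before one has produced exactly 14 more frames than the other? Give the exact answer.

7007/15 seconds

The gap grows by |30 − 30000/1001| = 30/1001 frames per second.
Time for a 14-frame gap: 14 ÷ (30/1001) = 7007/15 s.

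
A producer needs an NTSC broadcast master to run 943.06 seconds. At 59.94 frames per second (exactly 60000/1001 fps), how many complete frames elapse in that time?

56527 frames

Frames = 943.06 × 60000/1001 = 56583600/1001 ≈ 56527.0729.
Complete frames: 56527.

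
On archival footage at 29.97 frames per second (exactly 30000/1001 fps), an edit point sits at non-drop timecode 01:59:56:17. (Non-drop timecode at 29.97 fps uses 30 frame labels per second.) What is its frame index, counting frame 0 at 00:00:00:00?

Total seconds to the label: (1 × 3600 + 59 × 60 + 56) = 7196.
Frame index = 7196 × 30 + 17 = 215897.

frame 215897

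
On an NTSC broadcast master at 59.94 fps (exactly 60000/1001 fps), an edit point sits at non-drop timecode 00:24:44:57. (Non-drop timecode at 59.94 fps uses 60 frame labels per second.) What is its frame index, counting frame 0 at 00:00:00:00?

Total seconds to the label: (0 × 3600 + 24 × 60 + 44) = 1484.
Frame index = 1484 × 60 + 57 = 89097.

frame 89097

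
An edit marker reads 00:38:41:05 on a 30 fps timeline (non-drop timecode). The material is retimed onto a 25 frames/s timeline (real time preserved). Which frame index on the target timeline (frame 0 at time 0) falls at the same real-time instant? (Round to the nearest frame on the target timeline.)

Source frame index: (0×3600 + 38×60 + 41) × 30 + 5 = 69635.
Real time: 69635 / (30) = 13927/6 s.
Target frame: (13927/6) × (25) = 348175/6 ≈ 58029.167 → 58029.

frame 58029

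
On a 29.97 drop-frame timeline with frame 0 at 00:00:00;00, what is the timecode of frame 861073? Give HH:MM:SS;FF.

Ten DF minutes hold 17982 frames, so frame 861073 lies in block 47 (frames 845154–863135) with 15919 frames into that block.
The block's first minute is 1800 frames and the rest 1798 each; 15919 frames reaches minute 8, so 47 × 18 + 8 × 2 = 862 labels have been skipped so far.
Adding those back, label number 861073 + 862 = 861935 at 30 labels/s is 28731 s + 5 f = 7 h 58 min 51 s frame 5, i.e. 07:58:51;05.

07:58:51;05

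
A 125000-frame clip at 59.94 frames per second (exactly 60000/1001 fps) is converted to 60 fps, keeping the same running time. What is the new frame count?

125125 frames

Target frames = source frames × (target rate / source rate) = 125000 × (60)/(60000/1001) = 125000 × 1001/1000 = 125125.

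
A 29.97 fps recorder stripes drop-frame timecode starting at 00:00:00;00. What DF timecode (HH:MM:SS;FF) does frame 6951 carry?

Ten DF minutes hold 17982 frames, so frame 6951 lies in block 0 (frames 0–17981) with 6951 frames into that block.
The block's first minute is 1800 frames and the rest 1798 each; 6951 frames reaches minute 3, so 0 × 18 + 3 × 2 = 6 labels have been skipped so far.
Adding those back, label number 6951 + 6 = 6957 at 30 labels/s is 231 s + 27 f = 0 h 3 min 51 s frame 27, i.e. 00:03:51;27.

00:03:51;27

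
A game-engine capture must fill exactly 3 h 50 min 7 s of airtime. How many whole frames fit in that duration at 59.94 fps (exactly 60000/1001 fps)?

827592 frames

3 h 50 min 7 s = 13807 s.
Frames = 13807 × 60000/1001 = 828420000/1001 ≈ 827592.4076.
Complete frames: 827592.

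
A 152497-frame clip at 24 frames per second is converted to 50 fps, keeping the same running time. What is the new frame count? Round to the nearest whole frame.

Frames at target rate = 152497 × (50) / (24) = 3812425/12 ≈ 317702.083.
Nearest whole frame: 317702.

317702 frames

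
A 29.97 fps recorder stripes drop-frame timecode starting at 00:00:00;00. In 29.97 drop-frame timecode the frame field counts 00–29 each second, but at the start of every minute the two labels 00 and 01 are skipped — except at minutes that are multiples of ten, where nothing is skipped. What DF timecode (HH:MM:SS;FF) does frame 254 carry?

Each 10-minute DF block holds 10 × 60 × 30 − 9 × 2 = 17982 frames. 254 ÷ 17982 → 0 full blocks, remainder 254.
Within the partial block the first minute is 1800 frames and each further minute 1798, so 0 further minute boundaries passed. Total skipped labels = 18 × 0 + 2 × 0 = 0.
Non-drop label index = 254 + 0 = 254; at 30 labels/s that is 00:00:08:14, i.e. DF 00:00:08;14.

00:00:08;14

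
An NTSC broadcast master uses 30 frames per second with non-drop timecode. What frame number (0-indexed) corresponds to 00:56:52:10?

Total seconds to the label: (0 × 3600 + 56 × 60 + 52) = 3412.
Frame index = 3412 × 30 + 10 = 102370.

frame 102370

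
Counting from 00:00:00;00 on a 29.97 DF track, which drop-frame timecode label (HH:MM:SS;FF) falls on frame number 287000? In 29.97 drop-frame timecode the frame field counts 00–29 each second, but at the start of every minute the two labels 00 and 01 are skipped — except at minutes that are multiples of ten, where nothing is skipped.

02:39:36;08

Each 10-minute DF block holds 10 × 60 × 30 − 9 × 2 = 17982 frames. 287000 ÷ 17982 → 15 full blocks, remainder 17270.
Within the partial block the first minute is 1800 frames and each further minute 1798, so 9 further minute boundaries passed. Total skipped labels = 18 × 15 + 2 × 9 = 288.
Non-drop label index = 287000 + 288 = 287288; at 30 labels/s that is 02:39:36:08, i.e. DF 02:39:36;08.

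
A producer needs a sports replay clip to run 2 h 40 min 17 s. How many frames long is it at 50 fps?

480850 frames

2 h 40 min 17 s = 9617 s.
Frames = 9617 × 50 = 480850.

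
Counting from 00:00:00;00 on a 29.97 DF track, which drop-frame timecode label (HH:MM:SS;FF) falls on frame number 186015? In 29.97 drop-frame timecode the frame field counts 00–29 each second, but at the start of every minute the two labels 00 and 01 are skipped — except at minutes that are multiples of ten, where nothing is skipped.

Each 10-minute DF block holds 10 × 60 × 30 − 9 × 2 = 17982 frames. 186015 ÷ 17982 → 10 full blocks, remainder 6195.
Within the partial block the first minute is 1800 frames and each further minute 1798, so 3 further minute boundaries passed. Total skipped labels = 18 × 10 + 2 × 3 = 186.
Non-drop label index = 186015 + 186 = 186201; at 30 labels/s that is 01:43:26:21, i.e. DF 01:43:26;21.

01:43:26;21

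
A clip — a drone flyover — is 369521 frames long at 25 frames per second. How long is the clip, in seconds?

Running time = 369521 / (25) = 14780.84 s.

14780.84 seconds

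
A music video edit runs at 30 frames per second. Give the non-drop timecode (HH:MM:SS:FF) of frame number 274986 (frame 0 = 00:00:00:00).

274986 ÷ 30 = 9166 full seconds, remainder 6 frames.
9166 s = 2 h 32 min 46 s.
Timecode: 02:32:46:06.

02:32:46:06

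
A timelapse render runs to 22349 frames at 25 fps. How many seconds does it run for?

Running time = 22349 / (25) = 893.96 s.

893.96 seconds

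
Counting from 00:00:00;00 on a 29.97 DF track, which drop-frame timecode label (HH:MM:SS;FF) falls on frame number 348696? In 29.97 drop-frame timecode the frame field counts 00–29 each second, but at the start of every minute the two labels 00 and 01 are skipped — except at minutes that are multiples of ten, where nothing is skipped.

Each 10-minute DF block holds 10 × 60 × 30 − 9 × 2 = 17982 frames. 348696 ÷ 17982 → 19 full blocks, remainder 7038.
Within the partial block the first minute is 1800 frames and each further minute 1798, so 3 further minute boundaries passed. Total skipped labels = 18 × 19 + 2 × 3 = 348.
Non-drop label index = 348696 + 348 = 349044; at 30 labels/s that is 03:13:54:24, i.e. DF 03:13:54;24.

03:13:54;24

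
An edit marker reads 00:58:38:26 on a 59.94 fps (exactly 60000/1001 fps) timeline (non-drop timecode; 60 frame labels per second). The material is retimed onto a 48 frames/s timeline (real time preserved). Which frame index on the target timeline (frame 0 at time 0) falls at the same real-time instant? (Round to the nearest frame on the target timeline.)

Source frame index: (0×3600 + 58×60 + 38) × 60 + 26 = 211106.
Real time: 211106 / (60000/1001) = 105658553/30000 s.
Target frame: (105658553/30000) × (48) = 105658553/625 ≈ 169053.685 → 169054.

frame 169054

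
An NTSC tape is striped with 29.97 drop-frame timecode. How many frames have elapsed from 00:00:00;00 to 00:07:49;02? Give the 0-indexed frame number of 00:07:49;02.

Complete 10-minute blocks: 0, each 17982 frames → 0.
Remaining 7 whole minutes in the current block: 1800 + 6 × 1798 = 12588 frames.
Within the current minute: 49 × 30 + 2 − 2 = 1470 (labels ;00/;01 skipped at this minute). Total = 0 + 12588 + 1470 = 14058.

14058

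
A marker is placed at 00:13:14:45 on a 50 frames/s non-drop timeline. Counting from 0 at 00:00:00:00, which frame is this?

39745

Total seconds to the label: (0 × 3600 + 13 × 60 + 14) = 794.
Frame index = 794 × 50 + 45 = 39745.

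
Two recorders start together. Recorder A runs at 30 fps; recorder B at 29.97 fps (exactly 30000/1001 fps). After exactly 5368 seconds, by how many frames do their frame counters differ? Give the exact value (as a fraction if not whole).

A emits 30 × 5368 = 161040 frames; B emits 30000/1001 × 5368 = 14640000/91.
Difference = 14640/91 frames (≈ 160.8791); B is behind A.

14640/91 frames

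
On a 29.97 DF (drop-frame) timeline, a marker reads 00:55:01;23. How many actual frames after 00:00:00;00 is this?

98953

As if non-drop at 30 labels/s: (0 × 3600 + 55 × 60 + 1) × 30 + 23 = 99053.
Minute boundaries passed: 55; those not divisible by 10: 55 − 5 = 50; dropped labels = 2 × 50 = 100.
Actual frame index = 99053 − 100 = 98953.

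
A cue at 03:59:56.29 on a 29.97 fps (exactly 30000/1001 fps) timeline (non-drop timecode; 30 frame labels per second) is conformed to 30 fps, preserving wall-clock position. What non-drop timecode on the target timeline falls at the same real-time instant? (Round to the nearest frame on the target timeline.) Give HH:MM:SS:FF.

Source frame index: (3×3600 + 59×60 + 56) × 30 + 29 = 431909.
Real time: 431909 / (30000/1001) = 432340909/30000 s.
Target frame: (432340909/30000) × (30) = 432340909/1000 ≈ 432340.909 → 432341.
At 30 labels/s: frame 432341 → 04:00:11:11.

04:00:11:11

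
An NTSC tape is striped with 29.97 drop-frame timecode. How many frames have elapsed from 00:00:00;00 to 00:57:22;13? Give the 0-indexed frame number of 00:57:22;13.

103169

As if non-drop at 30 labels/s: (0 × 3600 + 57 × 60 + 22) × 30 + 13 = 103273.
Minute boundaries passed: 57; those not divisible by 10: 57 − 5 = 52; dropped labels = 2 × 52 = 104.
Actual frame index = 103273 − 104 = 103169.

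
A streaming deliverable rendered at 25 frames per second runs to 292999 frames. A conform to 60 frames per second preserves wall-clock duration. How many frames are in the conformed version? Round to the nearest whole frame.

Frames at target rate = 292999 × (60) / (25) = 3515988/5 ≈ 703197.600.
Nearest whole frame: 703198.

703198 frames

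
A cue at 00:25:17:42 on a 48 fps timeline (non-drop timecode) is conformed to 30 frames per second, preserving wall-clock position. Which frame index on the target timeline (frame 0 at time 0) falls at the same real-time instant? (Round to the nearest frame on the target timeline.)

frame 45536

Source frame index: (0×3600 + 25×60 + 17) × 48 + 42 = 72858.
Real time: 72858 / (48) = 12143/8 s.
Target frame: (12143/8) × (30) = 182145/4 ≈ 45536.250 → 45536.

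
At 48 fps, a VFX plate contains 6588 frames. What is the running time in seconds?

137.25 seconds

Running time = 6588 / (48) = 137.25 s.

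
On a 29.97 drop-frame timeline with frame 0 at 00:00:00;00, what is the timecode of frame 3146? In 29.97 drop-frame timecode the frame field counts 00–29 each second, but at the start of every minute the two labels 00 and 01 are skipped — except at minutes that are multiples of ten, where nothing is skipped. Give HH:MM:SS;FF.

00:01:44;28

Ten DF minutes hold 17982 frames, so frame 3146 lies in block 0 (frames 0–17981) with 3146 frames into that block.
The block's first minute is 1800 frames and the rest 1798 each; 3146 frames reaches minute 1, so 0 × 18 + 1 × 2 = 2 labels have been skipped so far.
Adding those back, label number 3146 + 2 = 3148 at 30 labels/s is 104 s + 28 f = 0 h 1 min 44 s frame 28, i.e. 00:01:44;28.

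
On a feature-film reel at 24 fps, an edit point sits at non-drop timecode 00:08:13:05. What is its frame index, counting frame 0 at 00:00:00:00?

Total seconds to the label: (0 × 3600 + 8 × 60 + 13) = 493.
Frame index = 493 × 24 + 5 = 11837.

frame 11837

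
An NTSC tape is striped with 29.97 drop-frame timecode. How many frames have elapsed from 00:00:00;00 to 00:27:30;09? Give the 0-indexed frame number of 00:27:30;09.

As if non-drop at 30 labels/s: (0 × 3600 + 27 × 60 + 30) × 30 + 9 = 49509.
Minute boundaries passed: 27; those not divisible by 10: 27 − 2 = 25; dropped labels = 2 × 25 = 50.
Actual frame index = 49509 − 50 = 49459.

49459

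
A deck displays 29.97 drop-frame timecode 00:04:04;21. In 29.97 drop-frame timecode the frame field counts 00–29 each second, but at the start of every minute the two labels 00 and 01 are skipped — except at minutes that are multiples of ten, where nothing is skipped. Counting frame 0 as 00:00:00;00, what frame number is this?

Complete 10-minute blocks: 0, each 17982 frames → 0.
Remaining 4 whole minutes in the current block: 1800 + 3 × 1798 = 7194 frames.
Within the current minute: 4 × 30 + 21 − 2 = 139 (labels ;00/;01 skipped at this minute). Total = 0 + 7194 + 139 = 7333.

7333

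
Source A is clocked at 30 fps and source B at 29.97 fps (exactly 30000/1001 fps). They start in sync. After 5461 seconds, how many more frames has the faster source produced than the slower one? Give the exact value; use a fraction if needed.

163830/1001 frames

A emits 30 × 5461 = 163830 frames; B emits 30000/1001 × 5461 = 163830000/1001.
Difference = 163830/1001 frames (≈ 163.6663); B is behind A.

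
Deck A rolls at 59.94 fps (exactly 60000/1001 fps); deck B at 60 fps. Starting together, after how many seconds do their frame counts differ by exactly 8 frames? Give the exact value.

2002/15 seconds

The gap grows by |60 − 60000/1001| = 60/1001 frames per second.
Time for a 8-frame gap: 8 ÷ (60/1001) = 2002/15 s.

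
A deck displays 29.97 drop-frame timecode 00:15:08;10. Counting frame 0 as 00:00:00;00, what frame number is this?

As if non-drop at 30 labels/s: (0 × 3600 + 15 × 60 + 8) × 30 + 10 = 27250.
Minute boundaries passed: 15; those not divisible by 10: 15 − 1 = 14; dropped labels = 2 × 14 = 28.
Actual frame index = 27250 − 28 = 27222.

27222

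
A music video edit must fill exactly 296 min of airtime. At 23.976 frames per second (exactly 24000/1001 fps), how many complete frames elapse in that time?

296 min = 17760 s.
Frames = 17760 × 24000/1001 = 426240000/1001 ≈ 425814.1858.
Complete frames: 425814.

425814 frames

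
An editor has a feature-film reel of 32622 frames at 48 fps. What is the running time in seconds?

Running time = 32622 / (48) = 679.625 s.

679.625 seconds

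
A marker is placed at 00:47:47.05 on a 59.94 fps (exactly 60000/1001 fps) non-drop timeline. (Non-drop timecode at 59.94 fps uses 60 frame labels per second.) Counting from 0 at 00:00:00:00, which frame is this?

Total seconds to the label: (0 × 3600 + 47 × 60 + 47) = 2867.
Frame index = 2867 × 60 + 5 = 172025.

frame 172025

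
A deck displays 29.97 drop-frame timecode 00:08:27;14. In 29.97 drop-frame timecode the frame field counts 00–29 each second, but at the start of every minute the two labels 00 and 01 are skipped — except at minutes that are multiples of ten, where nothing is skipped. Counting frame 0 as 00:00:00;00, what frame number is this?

Complete 10-minute blocks: 0, each 17982 frames → 0.
Remaining 8 whole minutes in the current block: 1800 + 7 × 1798 = 14386 frames.
Within the current minute: 27 × 30 + 14 − 2 = 822 (labels ;00/;01 skipped at this minute). Total = 0 + 14386 + 822 = 15208.

15208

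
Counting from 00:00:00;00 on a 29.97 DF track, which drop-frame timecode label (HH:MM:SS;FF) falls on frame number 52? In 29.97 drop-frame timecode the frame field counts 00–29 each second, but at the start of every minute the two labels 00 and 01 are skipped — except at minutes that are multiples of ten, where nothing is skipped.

00:00:01;22

Ten DF minutes hold 17982 frames, so frame 52 lies in block 0 (frames 0–17981) with 52 frames into that block.
The block's first minute is 1800 frames and the rest 1798 each; 52 frames reaches minute 0, so 0 × 18 + 0 × 2 = 0 labels have been skipped so far.
Adding those back, label number 52 + 0 = 52 at 30 labels/s is 1 s + 22 f = 0 h 0 min 1 s frame 22, i.e. 00:00:01;22.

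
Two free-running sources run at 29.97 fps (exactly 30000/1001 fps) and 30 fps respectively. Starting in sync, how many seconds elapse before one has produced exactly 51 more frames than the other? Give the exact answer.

1701.7 seconds

The gap grows by |30 − 30000/1001| = 30/1001 frames per second.
Time for a 51-frame gap: 51 ÷ (30/1001) = 1701.7 s.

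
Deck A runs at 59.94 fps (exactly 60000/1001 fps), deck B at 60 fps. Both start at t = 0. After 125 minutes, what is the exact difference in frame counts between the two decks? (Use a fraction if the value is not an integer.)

450000/1001 frames

125 min = 7500 s.
A emits 60000/1001 × 7500 = 450000000/1001 frames; B emits 60 × 7500 = 450000.
Difference = 450000/1001 frames (≈ 449.5504); B is ahead of A.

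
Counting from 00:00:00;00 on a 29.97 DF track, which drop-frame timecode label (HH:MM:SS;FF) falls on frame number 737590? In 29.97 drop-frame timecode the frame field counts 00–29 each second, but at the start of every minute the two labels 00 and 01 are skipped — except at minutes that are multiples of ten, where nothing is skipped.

Each 10-minute DF block holds 10 × 60 × 30 − 9 × 2 = 17982 frames. 737590 ÷ 17982 → 41 full blocks, remainder 328.
Within the partial block the first minute is 1800 frames and each further minute 1798, so 0 further minute boundaries passed. Total skipped labels = 18 × 41 + 2 × 0 = 738.
Non-drop label index = 737590 + 738 = 738328; at 30 labels/s that is 06:50:10:28, i.e. DF 06:50:10;28.

06:50:10;28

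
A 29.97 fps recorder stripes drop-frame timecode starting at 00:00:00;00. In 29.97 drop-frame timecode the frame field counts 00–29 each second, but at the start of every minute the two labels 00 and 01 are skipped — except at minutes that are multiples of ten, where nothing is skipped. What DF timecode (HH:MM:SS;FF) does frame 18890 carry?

Each 10-minute DF block holds 10 × 60 × 30 − 9 × 2 = 17982 frames. 18890 ÷ 17982 → 1 full block, remainder 908.
Within the partial block the first minute is 1800 frames and each further minute 1798, so 0 further minute boundaries passed. Total skipped labels = 18 × 1 + 2 × 0 = 18.
Non-drop label index = 18890 + 18 = 18908; at 30 labels/s that is 00:10:30:08, i.e. DF 00:10:30;08.

00:10:30;08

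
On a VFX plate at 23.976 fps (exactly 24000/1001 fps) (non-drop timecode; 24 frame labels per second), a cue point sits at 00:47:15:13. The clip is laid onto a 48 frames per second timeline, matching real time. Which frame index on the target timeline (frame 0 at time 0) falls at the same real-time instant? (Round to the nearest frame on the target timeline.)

frame 136242

Source frame index: (0×3600 + 47×60 + 15) × 24 + 13 = 68053.
Real time: 68053 / (24000/1001) = 68121053/24000 s.
Target frame: (68121053/24000) × (48) = 68121053/500 ≈ 136242.106 → 136242.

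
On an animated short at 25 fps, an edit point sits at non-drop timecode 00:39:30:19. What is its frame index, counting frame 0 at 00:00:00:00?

59269

Total seconds to the label: (0 × 3600 + 39 × 60 + 30) = 2370.
Frame index = 2370 × 25 + 19 = 59269.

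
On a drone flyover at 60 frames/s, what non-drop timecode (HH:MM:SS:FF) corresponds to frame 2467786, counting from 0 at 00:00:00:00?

11:25:29:46

2467786 ÷ 60 = 41129 full seconds, remainder 46 frames.
41129 s = 11 h 25 min 29 s.
Timecode: 11:25:29:46.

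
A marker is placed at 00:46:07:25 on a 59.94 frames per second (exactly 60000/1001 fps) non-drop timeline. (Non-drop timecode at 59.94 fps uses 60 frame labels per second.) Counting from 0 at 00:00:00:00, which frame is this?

frame 166045

Total seconds to the label: (0 × 3600 + 46 × 60 + 7) = 2767.
Frame index = 2767 × 60 + 25 = 166045.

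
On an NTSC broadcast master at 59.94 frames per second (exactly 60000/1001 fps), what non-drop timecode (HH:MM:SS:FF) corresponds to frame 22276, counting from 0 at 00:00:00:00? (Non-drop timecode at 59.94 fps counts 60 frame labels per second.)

22276 ÷ 60 = 371 full seconds, remainder 16 frames.
371 s = 0 h 6 min 11 s.
Timecode: 00:06:11:16.

00:06:11:16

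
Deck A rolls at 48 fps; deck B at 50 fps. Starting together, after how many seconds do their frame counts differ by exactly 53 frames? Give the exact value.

The gap grows by |50 − 48| = 2 frames per second.
Time for a 53-frame gap: 53 ÷ (2) = 26.5 s.

26.5 seconds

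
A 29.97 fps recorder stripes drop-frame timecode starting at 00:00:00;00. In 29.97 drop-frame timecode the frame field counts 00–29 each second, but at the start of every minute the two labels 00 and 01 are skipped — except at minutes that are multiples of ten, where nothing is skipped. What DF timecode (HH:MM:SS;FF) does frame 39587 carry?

00:22:00;27

Ten DF minutes hold 17982 frames, so frame 39587 lies in block 2 (frames 35964–53945) with 3623 frames into that block.
The block's first minute is 1800 frames and the rest 1798 each; 3623 frames reaches minute 2, so 2 × 18 + 2 × 2 = 40 labels have been skipped so far.
Adding those back, label number 39587 + 40 = 39627 at 30 labels/s is 1320 s + 27 f = 0 h 22 min 0 s frame 27, i.e. 00:22:00;27.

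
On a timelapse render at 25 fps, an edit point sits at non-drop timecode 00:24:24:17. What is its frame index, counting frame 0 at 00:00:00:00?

Total seconds to the label: (0 × 3600 + 24 × 60 + 24) = 1464.
Frame index = 1464 × 25 + 17 = 36617.

frame 36617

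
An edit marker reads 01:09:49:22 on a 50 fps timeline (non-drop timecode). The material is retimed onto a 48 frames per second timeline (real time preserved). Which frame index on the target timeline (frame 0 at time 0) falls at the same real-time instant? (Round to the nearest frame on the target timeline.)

frame 201093

Source frame index: (1×3600 + 9×60 + 49) × 50 + 22 = 209472.
Real time: 209472 / (50) = 104736/25 s.
Target frame: (104736/25) × (48) = 5027328/25 ≈ 201093.120 → 201093.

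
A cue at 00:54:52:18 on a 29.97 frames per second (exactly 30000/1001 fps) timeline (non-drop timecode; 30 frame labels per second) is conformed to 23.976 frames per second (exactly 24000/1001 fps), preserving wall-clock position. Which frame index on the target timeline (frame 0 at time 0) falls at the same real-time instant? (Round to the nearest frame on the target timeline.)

frame 79022

Source frame index: (0×3600 + 54×60 + 52) × 30 + 18 = 98778.
Real time: 98778 / (30000/1001) = 16479463/5000 s.
Target frame: (16479463/5000) × (24000/1001) = 395112/5 ≈ 79022.400 → 79022.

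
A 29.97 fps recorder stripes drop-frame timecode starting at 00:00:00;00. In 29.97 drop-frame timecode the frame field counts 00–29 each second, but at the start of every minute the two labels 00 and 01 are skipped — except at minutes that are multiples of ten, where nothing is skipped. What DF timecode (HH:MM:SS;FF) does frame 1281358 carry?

Ten DF minutes hold 17982 frames, so frame 1281358 lies in block 71 (frames 1276722–1294703) with 4636 frames into that block.
The block's first minute is 1800 frames and the rest 1798 each; 4636 frames reaches minute 2, so 71 × 18 + 2 × 2 = 1282 labels have been skipped so far.
Adding those back, label number 1281358 + 1282 = 1282640 at 30 labels/s is 42754 s + 20 f = 11 h 52 min 34 s frame 20, i.e. 11:52:34;20.

11:52:34;20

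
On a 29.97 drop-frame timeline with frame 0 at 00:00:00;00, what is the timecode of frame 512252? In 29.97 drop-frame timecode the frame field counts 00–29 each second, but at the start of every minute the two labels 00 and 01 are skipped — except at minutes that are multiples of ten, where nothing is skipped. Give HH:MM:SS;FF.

04:44:52;04

Each 10-minute DF block holds 10 × 60 × 30 − 9 × 2 = 17982 frames. 512252 ÷ 17982 → 28 full blocks, remainder 8756.
Within the partial block the first minute is 1800 frames and each further minute 1798, so 4 further minute boundaries passed. Total skipped labels = 18 × 28 + 2 × 4 = 512.
Non-drop label index = 512252 + 512 = 512764; at 30 labels/s that is 04:44:52:04, i.e. DF 04:44:52;04.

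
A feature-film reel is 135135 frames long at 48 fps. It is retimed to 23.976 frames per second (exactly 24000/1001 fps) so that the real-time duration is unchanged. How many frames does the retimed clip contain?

Target frames = source frames × (target rate / source rate) = 135135 × (24000/1001)/(48) = 135135 × 500/1001 = 67500.

67500 frames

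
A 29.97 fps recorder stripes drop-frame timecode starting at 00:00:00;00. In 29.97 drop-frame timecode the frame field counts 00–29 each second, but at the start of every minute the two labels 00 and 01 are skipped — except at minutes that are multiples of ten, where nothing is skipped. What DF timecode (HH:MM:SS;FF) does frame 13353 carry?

00:07:25;17

Ten DF minutes hold 17982 frames, so frame 13353 lies in block 0 (frames 0–17981) with 13353 frames into that block.
The block's first minute is 1800 frames and the rest 1798 each; 13353 frames reaches minute 7, so 0 × 18 + 7 × 2 = 14 labels have been skipped so far.
Adding those back, label number 13353 + 14 = 13367 at 30 labels/s is 445 s + 17 f = 0 h 7 min 25 s frame 17, i.e. 00:07:25;17.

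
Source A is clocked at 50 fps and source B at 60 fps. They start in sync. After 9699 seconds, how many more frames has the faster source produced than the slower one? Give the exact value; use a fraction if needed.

96990 frames

A emits 50 × 9699 = 484950 frames; B emits 60 × 9699 = 581940.
Difference = 96990 frames; B is ahead of A.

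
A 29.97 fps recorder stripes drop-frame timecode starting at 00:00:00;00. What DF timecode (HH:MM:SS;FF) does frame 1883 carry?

00:01:02;25

Each 10-minute DF block holds 10 × 60 × 30 − 9 × 2 = 17982 frames. 1883 ÷ 17982 → 0 full blocks, remainder 1883.
Within the partial block the first minute is 1800 frames and each further minute 1798, so 1 further minute boundary passed. Total skipped labels = 18 × 0 + 2 × 1 = 2.
Non-drop label index = 1883 + 2 = 1885; at 30 labels/s that is 00:01:02:25, i.e. DF 00:01:02;25.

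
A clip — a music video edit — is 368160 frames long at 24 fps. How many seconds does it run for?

Running time = 368160 / (24) = 15340 s.

15340 seconds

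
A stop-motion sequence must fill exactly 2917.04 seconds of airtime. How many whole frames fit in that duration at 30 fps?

87511 frames

Frames = 2917.04 × 30 = 437556/5 ≈ 87511.2000.
Complete frames: 87511.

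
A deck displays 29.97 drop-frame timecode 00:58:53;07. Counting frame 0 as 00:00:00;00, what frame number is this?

Complete 10-minute blocks: 5, each 17982 frames → 89910.
Remaining 8 whole minutes in the current block: 1800 + 7 × 1798 = 14386 frames.
Within the current minute: 53 × 30 + 7 − 2 = 1595 (labels ;00/;01 skipped at this minute). Total = 89910 + 14386 + 1595 = 105891.

105891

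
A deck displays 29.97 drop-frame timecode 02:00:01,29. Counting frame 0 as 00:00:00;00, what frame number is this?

Complete 10-minute blocks: 12, each 17982 frames → 215784.
Remaining 0 whole minutes in the current block: 0 frames.
Within the current minute: 1 × 30 + 29 = 59. Total = 215784 + 0 + 59 = 215843.

215843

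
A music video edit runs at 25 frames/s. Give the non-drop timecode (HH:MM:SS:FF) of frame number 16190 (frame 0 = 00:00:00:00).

00:10:47:15

16190 ÷ 25 = 647 full seconds, remainder 15 frames.
647 s = 0 h 10 min 47 s.
Timecode: 00:10:47:15.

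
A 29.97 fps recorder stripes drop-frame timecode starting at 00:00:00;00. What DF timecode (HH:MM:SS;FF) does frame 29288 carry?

00:16:17;08

Ten DF minutes hold 17982 frames, so frame 29288 lies in block 1 (frames 17982–35963) with 11306 frames into that block.
The block's first minute is 1800 frames and the rest 1798 each; 11306 frames reaches minute 6, so 1 × 18 + 6 × 2 = 30 labels have been skipped so far.
Adding those back, label number 29288 + 30 = 29318 at 30 labels/s is 977 s + 8 f = 0 h 16 min 17 s frame 8, i.e. 00:16:17;08.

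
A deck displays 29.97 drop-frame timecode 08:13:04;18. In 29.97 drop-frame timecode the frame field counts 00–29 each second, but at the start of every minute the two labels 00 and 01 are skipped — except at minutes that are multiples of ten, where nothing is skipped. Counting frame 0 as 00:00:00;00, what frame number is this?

886650

As if non-drop at 30 labels/s: (8 × 3600 + 13 × 60 + 4) × 30 + 18 = 887538.
Minute boundaries passed: 493; those not divisible by 10: 493 − 49 = 444; dropped labels = 2 × 444 = 888.
Actual frame index = 887538 − 888 = 886650.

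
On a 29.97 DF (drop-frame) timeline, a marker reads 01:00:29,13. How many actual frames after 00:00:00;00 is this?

108775

As if non-drop at 30 labels/s: (1 × 3600 + 0 × 60 + 29) × 30 + 13 = 108883.
Minute boundaries passed: 60; those not divisible by 10: 60 − 6 = 54; dropped labels = 2 × 54 = 108.
Actual frame index = 108883 − 108 = 108775.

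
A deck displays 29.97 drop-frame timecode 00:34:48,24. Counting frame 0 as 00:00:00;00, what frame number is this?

Complete 10-minute blocks: 3, each 17982 frames → 53946.
Remaining 4 whole minutes in the current block: 1800 + 3 × 1798 = 7194 frames.
Within the current minute: 48 × 30 + 24 − 2 = 1462 (labels ;00/;01 skipped at this minute). Total = 53946 + 7194 + 1462 = 62602.

62602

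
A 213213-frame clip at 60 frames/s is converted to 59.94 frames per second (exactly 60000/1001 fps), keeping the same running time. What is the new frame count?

Target frames = source frames × (target rate / source rate) = 213213 × (60000/1001)/(60) = 213213 × 1000/1001 = 213000.

213000 frames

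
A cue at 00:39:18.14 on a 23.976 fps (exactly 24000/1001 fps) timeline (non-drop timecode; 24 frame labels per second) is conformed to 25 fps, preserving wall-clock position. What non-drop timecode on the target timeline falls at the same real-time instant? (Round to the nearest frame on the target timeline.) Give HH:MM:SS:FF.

00:39:20:24

Source frame index: (0×3600 + 39×60 + 18) × 24 + 14 = 56606.
Real time: 56606 / (24000/1001) = 28331303/12000 s.
Target frame: (28331303/12000) × (25) = 28331303/480 ≈ 59023.548 → 59024.
At 25 labels/s: frame 59024 → 00:39:20:24.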